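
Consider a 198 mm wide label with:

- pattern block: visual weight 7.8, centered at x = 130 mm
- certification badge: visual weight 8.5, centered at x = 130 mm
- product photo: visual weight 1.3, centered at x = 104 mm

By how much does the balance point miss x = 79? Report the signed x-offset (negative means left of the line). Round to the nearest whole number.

≈ 49 mm

Weights sum to 7.8 + 8.5 + 1.3 = 17.6.
x-moment: 7.8·130 + 8.5·130 + 1.3·104 = 2254.2; centroid 2254.2/17.6 ≈ 128.08.
Offset from x = 79: 128.08 − 79 ≈ 49.08.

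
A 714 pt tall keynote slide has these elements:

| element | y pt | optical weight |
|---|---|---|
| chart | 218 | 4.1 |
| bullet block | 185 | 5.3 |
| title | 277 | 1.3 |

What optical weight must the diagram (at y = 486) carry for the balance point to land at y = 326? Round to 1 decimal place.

w ≈ 7.8

Known weights sum to 4.1 + 5.3 + 1.3 = 10.7; their moment is 4.1·218 + 5.3·185 + 1.3·277 = 2234.4.
Balance at y = 326 requires (2234.4 + w·486) / (10.7 + w) = 326.
So w = (326·10.7 − 2234.4)/(486 − 326) = 1253.8/160 ≈ 7.84.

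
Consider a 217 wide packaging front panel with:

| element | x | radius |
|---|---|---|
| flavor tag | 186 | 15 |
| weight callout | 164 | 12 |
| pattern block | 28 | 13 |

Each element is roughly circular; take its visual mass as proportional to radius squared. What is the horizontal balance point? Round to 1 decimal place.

x ≈ 130.5

Weights ∝ r²: flavor tag 15² = 225, weight callout 12² = 144, pattern block 13² = 169; Σw = 538.
x-moment: 225·186 + 144·164 + 169·28 = 70198; centroid 70198/538 ≈ 130.48.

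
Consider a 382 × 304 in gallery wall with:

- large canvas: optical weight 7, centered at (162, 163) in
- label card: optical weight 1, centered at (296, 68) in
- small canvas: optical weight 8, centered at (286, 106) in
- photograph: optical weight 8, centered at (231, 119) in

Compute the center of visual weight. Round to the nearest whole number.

(232, 125)

Σw = 7 + 1 + 8 + 8 = 24.
x-moment: 7·162 + 1·296 + 8·286 + 8·231 = 5566; centroid 5566/24 ≈ 231.92.
y-moment: 7·163 + 1·68 + 8·106 + 8·119 = 3009; centroid 3009/24 ≈ 125.38.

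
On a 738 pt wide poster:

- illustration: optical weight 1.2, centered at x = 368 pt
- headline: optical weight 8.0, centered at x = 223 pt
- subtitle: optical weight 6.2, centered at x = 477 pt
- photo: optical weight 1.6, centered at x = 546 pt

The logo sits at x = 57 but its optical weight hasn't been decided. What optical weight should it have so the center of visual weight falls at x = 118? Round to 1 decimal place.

w ≈ 66.4

Known weights sum to 1.2 + 8.0 + 6.2 + 1.6 = 17.0; their moment is 1.2·368 + 8.0·223 + 6.2·477 + 1.6·546 = 6056.6.
For the centroid to hit 118: (6056.6 + w·57) / (17.0 + w) = 118.
Solving: w = (118·17.0 − 6056.6) / (57 − 118) = -4050.6 / -61 ≈ 66.40.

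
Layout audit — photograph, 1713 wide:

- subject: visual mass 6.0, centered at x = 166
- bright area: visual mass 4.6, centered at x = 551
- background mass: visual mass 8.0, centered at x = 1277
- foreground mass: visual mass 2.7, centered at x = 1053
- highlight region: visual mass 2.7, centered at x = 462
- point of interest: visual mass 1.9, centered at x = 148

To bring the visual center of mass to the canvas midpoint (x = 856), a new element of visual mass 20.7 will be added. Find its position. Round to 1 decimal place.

With the new element, Σw becomes 6.0 + 4.6 + 8.0 + 2.7 + 2.7 + 1.9 + 20.7 = 46.6.
x: target moment 46.6×856 = 39889.6; current 6.0·166 + 4.6·551 + 8.0·1277 + 2.7·1053 + 2.7·462 + 1.9·148 = 18118.3; the new element supplies 21771.3, so x = 21771.3/20.7 ≈ 1051.75.

x ≈ 1051.8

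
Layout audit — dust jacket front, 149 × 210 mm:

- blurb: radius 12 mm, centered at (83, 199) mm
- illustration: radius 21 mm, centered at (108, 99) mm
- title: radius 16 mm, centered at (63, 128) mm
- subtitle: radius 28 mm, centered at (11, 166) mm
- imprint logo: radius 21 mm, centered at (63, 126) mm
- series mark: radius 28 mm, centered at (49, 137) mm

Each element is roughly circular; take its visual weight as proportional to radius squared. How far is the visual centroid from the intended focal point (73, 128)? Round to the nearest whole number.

r² weights: blurb 12² = 144, illustration 21² = 441, title 16² = 256, subtitle 28² = 784, imprint logo 21² = 441, series mark 28² = 784. Total = 2850.
x: moment 150531 / weight 2850 ≈ 52.82
y: moment 398201 / weight 2850 ≈ 139.72
From (73, 128): dx = -20.18, dy = 11.72, so the distance is √(dx²+dy²) ≈ 23.34.

≈ 23 mm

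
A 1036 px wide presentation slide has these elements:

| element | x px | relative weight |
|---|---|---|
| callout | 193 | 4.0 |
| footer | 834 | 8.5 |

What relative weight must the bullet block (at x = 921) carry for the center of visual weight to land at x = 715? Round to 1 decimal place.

w ≈ 5.2

Known weights sum to 4.0 + 8.5 = 12.5; their moment is 4.0·193 + 8.5·834 = 7861.0.
Balance at x = 715 requires (7861.0 + w·921) / (12.5 + w) = 715.
Solving: w = (715·12.5 − 7861.0) / (921 − 715) = 1076.5 / 206 ≈ 5.23.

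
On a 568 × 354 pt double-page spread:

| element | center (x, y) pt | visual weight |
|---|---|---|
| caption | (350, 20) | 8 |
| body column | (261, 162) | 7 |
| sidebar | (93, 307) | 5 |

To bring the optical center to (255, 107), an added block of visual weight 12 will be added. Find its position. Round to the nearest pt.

After adding the added block, total weight = 8 + 7 + 5 + 12 = 32.
x: target moment 32×255 = 8160; current 8·350 + 7·261 + 5·93 = 5092; the added block supplies 3068, so x = 3068/12 ≈ 255.67.
y: target moment 32×107 = 3424; current 8·20 + 7·162 + 5·307 = 2829; the added block supplies 595, so y = 595/12 ≈ 49.58.

(256, 50)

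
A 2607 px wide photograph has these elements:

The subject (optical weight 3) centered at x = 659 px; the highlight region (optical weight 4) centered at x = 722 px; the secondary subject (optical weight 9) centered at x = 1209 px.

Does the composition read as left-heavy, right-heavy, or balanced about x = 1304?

Total weight = 3 + 4 + 9 = 16.
Σw·x = 3·659 + 4·722 + 9·1209 = 15746, so x̄ = 15746/16 ≈ 984.12.
984.1 vs midline 1304 → left-heavy.

left-heavy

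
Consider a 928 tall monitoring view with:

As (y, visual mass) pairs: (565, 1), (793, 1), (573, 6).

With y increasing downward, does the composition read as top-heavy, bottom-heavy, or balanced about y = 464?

bottom-heavy

Σw = 1 + 1 + 6 = 8.
Σw·y = 1·565 + 1·793 + 6·573 = 4796, so ȳ = 4796/8 ≈ 599.50.
599.5 vs midline 464 → bottom-heavy.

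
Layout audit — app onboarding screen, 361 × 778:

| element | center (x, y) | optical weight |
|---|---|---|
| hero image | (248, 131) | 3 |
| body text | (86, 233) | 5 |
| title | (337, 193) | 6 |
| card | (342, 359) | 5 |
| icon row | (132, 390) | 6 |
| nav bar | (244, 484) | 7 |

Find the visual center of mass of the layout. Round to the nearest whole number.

Total weight = 3 + 5 + 6 + 5 + 6 + 7 = 32.
Σw·x = 3·248 + 5·86 + 6·337 + 5·342 + 6·132 + 7·244 = 7406, so x̄ = 7406/32 ≈ 231.44.
Σw·y = 3·131 + 5·233 + 6·193 + 5·359 + 6·390 + 7·484 = 10239, so ȳ = 10239/32 ≈ 319.97.

(231, 320)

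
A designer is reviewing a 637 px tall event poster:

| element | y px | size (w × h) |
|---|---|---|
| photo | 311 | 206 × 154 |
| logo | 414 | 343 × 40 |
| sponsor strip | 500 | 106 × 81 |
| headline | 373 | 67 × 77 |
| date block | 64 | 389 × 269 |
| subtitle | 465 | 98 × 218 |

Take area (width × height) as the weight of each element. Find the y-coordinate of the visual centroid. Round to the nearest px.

y ≈ 207

Areas: photo 206·154 = 31724, logo 343·40 = 13720, sponsor strip 106·81 = 8586, headline 67·77 = 5159, date block 389·269 = 104641, subtitle 98·218 = 21364. Total weight = 185194.
Σw·y = 38394835; ȳ = 38394835/185194 ≈ 207.32.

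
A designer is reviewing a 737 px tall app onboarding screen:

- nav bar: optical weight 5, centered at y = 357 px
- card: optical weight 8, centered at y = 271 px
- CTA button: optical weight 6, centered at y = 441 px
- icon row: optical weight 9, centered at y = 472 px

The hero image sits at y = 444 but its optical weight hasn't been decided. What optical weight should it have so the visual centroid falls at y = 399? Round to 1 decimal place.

w ≈ 7.2

Fixed elements: Σw = 5 + 8 + 6 + 9 = 28, Σw·y = 5·357 + 8·271 + 6·441 + 9·472 = 10847.
Balance at y = 399 requires (10847 + w·444) / (28 + w) = 399.
Rearranging, w·(444 − 399) = 399·28 − 10847 = 325, so w ≈ 325/45 = 7.22.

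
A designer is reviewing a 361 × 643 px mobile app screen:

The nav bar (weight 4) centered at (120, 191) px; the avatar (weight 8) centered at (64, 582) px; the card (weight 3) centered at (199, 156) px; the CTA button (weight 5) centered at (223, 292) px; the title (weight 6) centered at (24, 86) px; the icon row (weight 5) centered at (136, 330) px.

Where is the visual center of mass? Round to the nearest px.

Total weight = 4 + 8 + 3 + 5 + 6 + 5 = 31.
Σw·x = 3528; x̄ = 3528/31 ≈ 113.81.
Σw·y = 9514; ȳ = 9514/31 ≈ 306.90.

(114, 307)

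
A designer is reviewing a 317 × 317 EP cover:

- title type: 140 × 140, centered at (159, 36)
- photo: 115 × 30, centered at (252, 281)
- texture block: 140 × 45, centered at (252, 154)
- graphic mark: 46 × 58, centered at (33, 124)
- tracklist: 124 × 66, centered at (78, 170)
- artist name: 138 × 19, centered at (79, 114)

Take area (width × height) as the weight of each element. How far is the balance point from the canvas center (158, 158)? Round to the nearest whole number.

≈ 49

Areas → weights: title type 140·140 = 19600, photo 115·30 = 3450, texture block 140·45 = 6300, graphic mark 46·58 = 2668, tracklist 124·66 = 8184, artist name 138·19 = 2622; Σw = 42824.
Σw·x = 6506934; x̄ = 6506934/42824 ≈ 151.95.
Σw·y = 4666270; ȳ = 4666270/42824 ≈ 108.96.
Offset from (158, 158): Δx ≈ -6.05, Δy ≈ -49.04; distance = √(Δx² + Δy²) ≈ 49.41.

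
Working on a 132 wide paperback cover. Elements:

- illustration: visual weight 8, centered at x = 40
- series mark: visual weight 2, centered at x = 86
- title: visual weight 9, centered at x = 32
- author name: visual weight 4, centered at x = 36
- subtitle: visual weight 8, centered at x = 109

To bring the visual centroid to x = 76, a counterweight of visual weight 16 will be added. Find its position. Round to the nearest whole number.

x ≈ 111

New total weight: (8 + 2 + 9 + 4 + 8) + 16 = 47.
x: need Σw·x = 47·76 = 3572. Existing = 8·40 + 2·86 + 9·32 + 4·36 + 8·109 = 1796. Remainder 1776 / 16 ≈ 111.00.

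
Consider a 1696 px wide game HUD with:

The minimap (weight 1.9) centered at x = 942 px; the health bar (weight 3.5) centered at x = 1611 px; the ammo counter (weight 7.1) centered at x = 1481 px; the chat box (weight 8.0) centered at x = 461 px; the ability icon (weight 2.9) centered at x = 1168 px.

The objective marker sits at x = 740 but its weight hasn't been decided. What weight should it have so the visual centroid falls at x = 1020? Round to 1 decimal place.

w ≈ 4.1

Fixed elements: Σw = 1.9 + 3.5 + 7.1 + 8.0 + 2.9 = 23.4, Σw·x = 1.9·942 + 3.5·1611 + 7.1·1481 + 8.0·461 + 2.9·1168 = 25018.6.
Balance at x = 1020 requires (25018.6 + w·740) / (23.4 + w) = 1020.
Solving: w = (1020·23.4 − 25018.6) / (740 − 1020) = -1150.6 / -280 ≈ 4.11.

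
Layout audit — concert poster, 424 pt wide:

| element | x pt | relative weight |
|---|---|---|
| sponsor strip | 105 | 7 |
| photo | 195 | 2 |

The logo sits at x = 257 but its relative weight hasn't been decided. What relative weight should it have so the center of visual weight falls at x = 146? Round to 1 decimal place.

Fixed elements: Σw = 7 + 2 = 9, Σw·x = 7·105 + 2·195 = 1125.
Balance at x = 146 requires (1125 + w·257) / (9 + w) = 146.
Solving: w = (146·9 − 1125) / (257 − 146) = 189 / 111 ≈ 1.70.

w ≈ 1.7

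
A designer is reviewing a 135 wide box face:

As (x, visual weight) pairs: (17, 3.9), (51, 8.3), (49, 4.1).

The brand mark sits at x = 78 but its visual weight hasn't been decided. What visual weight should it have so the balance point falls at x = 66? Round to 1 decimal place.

w ≈ 32.1

Existing Σw = 16.3 (3.9 + 8.3 + 4.1); existing moment 3.9·17 + 8.3·51 + 4.1·49 = 690.5.
Set Σw·x/Σw = 66: (690.5 + 78w) = 66·(16.3 + w).
So w = (66·16.3 − 690.5)/(78 − 66) = 385.3/12 ≈ 32.11.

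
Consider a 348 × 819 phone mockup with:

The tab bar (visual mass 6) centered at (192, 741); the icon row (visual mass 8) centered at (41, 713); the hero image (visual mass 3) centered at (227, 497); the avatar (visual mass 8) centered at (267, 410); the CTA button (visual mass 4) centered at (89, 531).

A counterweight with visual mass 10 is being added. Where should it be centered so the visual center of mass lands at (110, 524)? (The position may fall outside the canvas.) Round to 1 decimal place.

(-36.3, 339.1)

New total weight: (6 + 8 + 3 + 8 + 4) + 10 = 39.
x: target moment 39×110 = 4290; current 6·192 + 8·41 + 3·227 + 8·267 + 4·89 = 4653; the counterweight supplies -363, so x = -363/10 ≈ -36.30.
y: target moment 39×524 = 20436; current 6·741 + 8·713 + 3·497 + 8·410 + 4·531 = 17045; the counterweight supplies 3391, so y = 3391/10 ≈ 339.10.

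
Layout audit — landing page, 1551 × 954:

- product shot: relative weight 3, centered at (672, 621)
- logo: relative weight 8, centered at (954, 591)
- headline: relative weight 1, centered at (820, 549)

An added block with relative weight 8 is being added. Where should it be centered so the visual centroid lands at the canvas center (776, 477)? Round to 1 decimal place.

New total weight: (3 + 8 + 1) + 8 = 20.
x: target moment 20×776 = 15520; current 3·672 + 8·954 + 1·820 = 10468; the added block supplies 5052, so x = 5052/8 ≈ 631.50.
y: target moment 20×477 = 9540; current 3·621 + 8·591 + 1·549 = 7140; the added block supplies 2400, so y = 2400/8 ≈ 300.00.

(631.5, 300.0)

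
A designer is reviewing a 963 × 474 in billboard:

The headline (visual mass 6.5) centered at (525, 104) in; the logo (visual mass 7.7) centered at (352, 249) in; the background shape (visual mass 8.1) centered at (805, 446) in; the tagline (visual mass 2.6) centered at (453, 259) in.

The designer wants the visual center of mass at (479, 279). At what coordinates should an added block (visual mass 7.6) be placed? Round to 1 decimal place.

(229.8, 287.9)

After adding the added block, total weight = 6.5 + 7.7 + 8.1 + 2.6 + 7.6 = 32.5.
x: need Σw·x = 32.5·479 = 15567.5. Existing = 6.5·525 + 7.7·352 + 8.1·805 + 2.6·453 = 13821.2. Remainder 1746.3 / 7.6 ≈ 229.78.
y: need Σw·y = 32.5·279 = 9067.5. Existing = 6.5·104 + 7.7·249 + 8.1·446 + 2.6·259 = 6879.3. Remainder 2188.2 / 7.6 ≈ 287.92.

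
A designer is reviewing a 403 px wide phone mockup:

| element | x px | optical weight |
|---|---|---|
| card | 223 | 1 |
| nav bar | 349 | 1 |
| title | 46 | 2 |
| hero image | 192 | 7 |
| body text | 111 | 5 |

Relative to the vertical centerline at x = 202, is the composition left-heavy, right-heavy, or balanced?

left-heavy

Σw = 1 + 1 + 2 + 7 + 5 = 16.
x-moment: 1·223 + 1·349 + 2·46 + 7·192 + 5·111 = 2563; centroid 2563/16 ≈ 160.19.
Since 160.2 is left of 202, the composition reads left-heavy.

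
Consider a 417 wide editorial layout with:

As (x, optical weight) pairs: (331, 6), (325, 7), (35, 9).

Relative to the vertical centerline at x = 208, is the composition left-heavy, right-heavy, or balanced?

Weights sum to 6 + 7 + 9 = 22.
x: (6·331 + 7·325 + 9·35) / 22 = 4576 / 22 ≈ 208.00
208.00 = 208 exactly: balanced.

balanced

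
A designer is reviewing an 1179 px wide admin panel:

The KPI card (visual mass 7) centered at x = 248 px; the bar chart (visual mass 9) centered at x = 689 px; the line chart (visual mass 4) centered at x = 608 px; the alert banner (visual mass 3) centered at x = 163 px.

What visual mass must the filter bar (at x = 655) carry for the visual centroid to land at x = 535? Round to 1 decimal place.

w ≈ 12.1

Existing Σw = 23 (7 + 9 + 4 + 3); existing moment 7·248 + 9·689 + 4·608 + 3·163 = 10858.
Set Σw·x/Σw = 535: (10858 + 655w) = 535·(23 + w).
So w = (535·23 − 10858)/(655 − 535) = 1447/120 ≈ 12.06.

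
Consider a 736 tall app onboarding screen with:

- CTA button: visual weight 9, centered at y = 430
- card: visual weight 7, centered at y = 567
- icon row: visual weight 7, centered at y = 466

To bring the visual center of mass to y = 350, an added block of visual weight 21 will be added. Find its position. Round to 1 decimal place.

After adding the added block, total weight = 9 + 7 + 7 + 21 = 44.
y: target moment 44×350 = 15400; current 9·430 + 7·567 + 7·466 = 11101; the added block supplies 4299, so y = 4299/21 ≈ 204.71.

y ≈ 204.7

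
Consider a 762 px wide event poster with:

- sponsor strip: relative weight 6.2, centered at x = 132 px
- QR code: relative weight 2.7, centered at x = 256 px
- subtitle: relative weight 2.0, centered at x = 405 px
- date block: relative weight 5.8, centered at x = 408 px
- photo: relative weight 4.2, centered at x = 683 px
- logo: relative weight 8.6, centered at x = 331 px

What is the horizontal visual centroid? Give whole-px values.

x ≈ 353

Weights sum to 6.2 + 2.7 + 2.0 + 5.8 + 4.2 + 8.6 = 29.5.
x: moment 10401.2 / weight 29.5 ≈ 352.58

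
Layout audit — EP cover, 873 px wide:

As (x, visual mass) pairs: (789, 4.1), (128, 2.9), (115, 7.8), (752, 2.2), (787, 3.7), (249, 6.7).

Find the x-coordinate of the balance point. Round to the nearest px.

x ≈ 392

Weights sum to 4.1 + 2.9 + 7.8 + 2.2 + 3.7 + 6.7 = 27.4.
x: moment 10737.7 / weight 27.4 ≈ 391.89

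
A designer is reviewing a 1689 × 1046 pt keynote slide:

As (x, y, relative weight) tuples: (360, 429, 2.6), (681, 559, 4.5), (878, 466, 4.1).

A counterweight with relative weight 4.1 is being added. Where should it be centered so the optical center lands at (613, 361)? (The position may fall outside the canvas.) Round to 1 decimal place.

(433.8, -4.4)

With the counterweight, Σw becomes 2.6 + 4.5 + 4.1 + 4.1 = 15.3.
Along x: (7600.3 + 4.1·x) / 15.3 = 613 (existing moment 2.6·360 + 4.5·681 + 4.1·878 = 7600.3) ⇒ x = (9378.9 − 7600.3) / 4.1 ≈ 433.80.
Along y: (5541.5 + 4.1·y) / 15.3 = 361 (existing moment 2.6·429 + 4.5·559 + 4.1·466 = 5541.5) ⇒ y = (5523.3 − 5541.5) / 4.1 ≈ -4.44.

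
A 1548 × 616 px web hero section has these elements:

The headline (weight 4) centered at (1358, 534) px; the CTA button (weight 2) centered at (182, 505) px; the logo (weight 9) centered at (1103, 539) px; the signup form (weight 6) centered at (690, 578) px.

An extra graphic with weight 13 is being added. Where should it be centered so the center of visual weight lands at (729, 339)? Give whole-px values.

(379, 5)

After adding the extra graphic, total weight = 4 + 2 + 9 + 6 + 13 = 34.
x: target moment 34×729 = 24786; current 4·1358 + 2·182 + 9·1103 + 6·690 = 19863; the extra graphic supplies 4923, so x = 4923/13 ≈ 378.69.
y: target moment 34×339 = 11526; current 4·534 + 2·505 + 9·539 + 6·578 = 11465; the extra graphic supplies 61, so y = 61/13 ≈ 4.69.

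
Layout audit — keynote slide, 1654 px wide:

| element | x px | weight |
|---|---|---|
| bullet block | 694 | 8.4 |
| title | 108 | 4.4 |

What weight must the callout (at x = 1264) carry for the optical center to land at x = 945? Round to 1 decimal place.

Existing Σw = 12.8 (8.4 + 4.4); existing moment 8.4·694 + 4.4·108 = 6304.8.
Balance at x = 945 requires (6304.8 + w·1264) / (12.8 + w) = 945.
So w = (945·12.8 − 6304.8)/(1264 − 945) = 5791.2/319 ≈ 18.15.

w ≈ 18.2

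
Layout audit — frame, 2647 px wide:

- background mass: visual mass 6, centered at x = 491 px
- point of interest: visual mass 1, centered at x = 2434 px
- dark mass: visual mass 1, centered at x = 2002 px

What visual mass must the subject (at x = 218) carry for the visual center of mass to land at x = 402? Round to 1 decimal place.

Fixed elements: Σw = 6 + 1 + 1 = 8, Σw·x = 6·491 + 1·2434 + 1·2002 = 7382.
Set Σw·x/Σw = 402: (7382 + 218w) = 402·(8 + w).
So w = (402·8 − 7382)/(218 − 402) = -4166/-184 ≈ 22.64.

w ≈ 22.6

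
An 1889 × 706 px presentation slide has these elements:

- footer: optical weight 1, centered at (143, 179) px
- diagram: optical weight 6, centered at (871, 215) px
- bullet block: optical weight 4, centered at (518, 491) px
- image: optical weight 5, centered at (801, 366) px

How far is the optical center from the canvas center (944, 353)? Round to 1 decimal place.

≈ 229.9 px

Weights sum to 1 + 6 + 4 + 5 = 16.
x: (1·143 + 6·871 + 4·518 + 5·801) / 16 = 11446 / 16 ≈ 715.38
y: (1·179 + 6·215 + 4·491 + 5·366) / 16 = 5263 / 16 ≈ 328.94
From (944, 353): dx = -228.62, dy = -24.06, so the distance is √(dx²+dy²) ≈ 229.89.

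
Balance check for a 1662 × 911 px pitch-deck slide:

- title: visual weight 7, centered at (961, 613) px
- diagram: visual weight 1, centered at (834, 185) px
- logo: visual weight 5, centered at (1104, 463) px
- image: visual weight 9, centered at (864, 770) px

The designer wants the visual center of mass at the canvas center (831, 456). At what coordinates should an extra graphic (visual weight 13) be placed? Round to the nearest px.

After adding the extra graphic, total weight = 7 + 1 + 5 + 9 + 13 = 35.
x: target moment 35×831 = 29085; current 7·961 + 1·834 + 5·1104 + 9·864 = 20857; the extra graphic supplies 8228, so x = 8228/13 ≈ 632.92.
y: target moment 35×456 = 15960; current 7·613 + 1·185 + 5·463 + 9·770 = 13721; the extra graphic supplies 2239, so y = 2239/13 ≈ 172.23.

(633, 172)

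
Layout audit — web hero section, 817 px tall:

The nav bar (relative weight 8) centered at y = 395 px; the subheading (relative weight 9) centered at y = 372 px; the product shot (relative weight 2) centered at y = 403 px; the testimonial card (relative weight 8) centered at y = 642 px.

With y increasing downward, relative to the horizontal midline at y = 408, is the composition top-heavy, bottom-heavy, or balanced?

Weights sum to 8 + 9 + 2 + 8 = 27.
y: (8·395 + 9·372 + 2·403 + 8·642) / 27 = 12450 / 27 ≈ 461.11
Since 461.1 is below (larger y than) 408, the composition reads bottom-heavy.

bottom-heavy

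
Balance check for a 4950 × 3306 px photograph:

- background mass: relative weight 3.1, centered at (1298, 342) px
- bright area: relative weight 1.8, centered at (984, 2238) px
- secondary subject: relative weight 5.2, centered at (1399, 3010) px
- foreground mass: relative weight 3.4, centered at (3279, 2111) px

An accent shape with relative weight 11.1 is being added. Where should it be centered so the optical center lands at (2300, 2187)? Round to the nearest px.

After adding the accent shape, total weight = 3.1 + 1.8 + 5.2 + 3.4 + 11.1 = 24.6.
x: need Σw·x = 24.6·2300 = 56580.0. Existing = 3.1·1298 + 1.8·984 + 5.2·1399 + 3.4·3279 = 24218.4. Remainder 32361.6 / 11.1 ≈ 2915.46.
y: need Σw·y = 24.6·2187 = 53800.2. Existing = 3.1·342 + 1.8·2238 + 5.2·3010 + 3.4·2111 = 27918.0. Remainder 25882.2 / 11.1 ≈ 2331.73.

(2915, 2332)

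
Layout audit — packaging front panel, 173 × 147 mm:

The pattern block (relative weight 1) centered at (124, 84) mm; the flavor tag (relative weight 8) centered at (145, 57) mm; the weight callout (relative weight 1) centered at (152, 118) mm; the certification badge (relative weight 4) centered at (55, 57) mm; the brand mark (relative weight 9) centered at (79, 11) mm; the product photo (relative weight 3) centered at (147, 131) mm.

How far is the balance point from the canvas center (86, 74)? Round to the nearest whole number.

≈ 30 mm

Weights sum to 1 + 8 + 1 + 4 + 9 + 3 = 26.
x-moment: 1·124 + 8·145 + 1·152 + 4·55 + 9·79 + 3·147 = 2808; centroid 2808/26 ≈ 108.00.
y-moment: 1·84 + 8·57 + 1·118 + 4·57 + 9·11 + 3·131 = 1378; centroid 1378/26 ≈ 53.00.
From (86, 74): dx = 22.00, dy = -21.00, so the distance is √(dx²+dy²) ≈ 30.41.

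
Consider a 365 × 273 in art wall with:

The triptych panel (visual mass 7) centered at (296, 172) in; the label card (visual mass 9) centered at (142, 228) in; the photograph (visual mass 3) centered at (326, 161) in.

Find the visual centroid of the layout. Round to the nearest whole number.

Weights sum to 7 + 9 + 3 = 19.
x-moment: 7·296 + 9·142 + 3·326 = 4328; centroid 4328/19 ≈ 227.79.
y-moment: 7·172 + 9·228 + 3·161 = 3739; centroid 3739/19 ≈ 196.79.

(228, 197)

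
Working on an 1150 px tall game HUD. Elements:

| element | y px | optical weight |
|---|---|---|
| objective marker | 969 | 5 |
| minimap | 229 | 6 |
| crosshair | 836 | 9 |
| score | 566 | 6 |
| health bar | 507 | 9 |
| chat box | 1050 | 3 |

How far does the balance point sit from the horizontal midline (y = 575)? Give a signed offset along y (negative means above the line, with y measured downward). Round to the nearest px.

Total weight = 5 + 6 + 9 + 6 + 9 + 3 = 38.
y-moment: 5·969 + 6·229 + 9·836 + 6·566 + 9·507 + 3·1050 = 24852; centroid 24852/38 ≈ 654.00.
Offset from y = 575: 654.00 − 575 ≈ 79.00.

≈ 79 px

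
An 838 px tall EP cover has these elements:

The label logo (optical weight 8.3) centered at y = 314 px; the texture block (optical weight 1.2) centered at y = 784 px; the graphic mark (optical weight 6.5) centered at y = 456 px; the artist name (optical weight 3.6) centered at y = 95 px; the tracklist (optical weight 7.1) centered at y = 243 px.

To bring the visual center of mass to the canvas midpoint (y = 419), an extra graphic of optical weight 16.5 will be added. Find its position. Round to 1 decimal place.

y ≈ 577.1

With the extra graphic, Σw becomes 8.3 + 1.2 + 6.5 + 3.6 + 7.1 + 16.5 = 43.2.
y: need Σw·y = 43.2·419 = 18100.8. Existing = 8.3·314 + 1.2·784 + 6.5·456 + 3.6·95 + 7.1·243 = 8578.3. Remainder 9522.5 / 16.5 ≈ 577.12.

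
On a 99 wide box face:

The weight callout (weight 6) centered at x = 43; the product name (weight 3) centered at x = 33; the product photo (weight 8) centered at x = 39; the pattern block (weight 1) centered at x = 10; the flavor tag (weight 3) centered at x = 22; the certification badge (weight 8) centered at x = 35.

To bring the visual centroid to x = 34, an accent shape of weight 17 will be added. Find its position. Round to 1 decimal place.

After adding the accent shape, total weight = 6 + 3 + 8 + 1 + 3 + 8 + 17 = 46.
x: target moment 46×34 = 1564; current 6·43 + 3·33 + 8·39 + 1·10 + 3·22 + 8·35 = 1025; the accent shape supplies 539, so x = 539/17 ≈ 31.71.

x ≈ 31.7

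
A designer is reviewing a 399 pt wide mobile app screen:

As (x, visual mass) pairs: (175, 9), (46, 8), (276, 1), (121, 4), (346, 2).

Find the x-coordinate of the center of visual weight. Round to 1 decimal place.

Total weight = 9 + 8 + 1 + 4 + 2 = 24.
Σw·x = 9·175 + 8·46 + 1·276 + 4·121 + 2·346 = 3395, so x̄ = 3395/24 ≈ 141.46.

x ≈ 141.5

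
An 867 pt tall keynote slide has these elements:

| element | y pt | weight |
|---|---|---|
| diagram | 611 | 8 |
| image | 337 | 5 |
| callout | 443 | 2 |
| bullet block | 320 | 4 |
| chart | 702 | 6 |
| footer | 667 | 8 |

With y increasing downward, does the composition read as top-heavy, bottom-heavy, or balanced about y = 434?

bottom-heavy

Weights sum to 8 + 5 + 2 + 4 + 6 + 8 = 33.
y-moment: 8·611 + 5·337 + 2·443 + 4·320 + 6·702 + 8·667 = 18287; centroid 18287/33 ≈ 554.15.
Since 554.2 is below (larger y than) 434, the composition reads bottom-heavy.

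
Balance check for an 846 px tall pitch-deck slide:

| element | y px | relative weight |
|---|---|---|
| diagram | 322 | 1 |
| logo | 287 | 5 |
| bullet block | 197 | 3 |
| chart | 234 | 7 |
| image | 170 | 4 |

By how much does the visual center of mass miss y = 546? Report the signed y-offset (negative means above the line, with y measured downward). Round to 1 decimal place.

Total weight = 1 + 5 + 3 + 7 + 4 = 20.
y: (1·322 + 5·287 + 3·197 + 7·234 + 4·170) / 20 = 4666 / 20 ≈ 233.30
Difference: 233.30 − 546 ≈ -312.70.

≈ -312.7 px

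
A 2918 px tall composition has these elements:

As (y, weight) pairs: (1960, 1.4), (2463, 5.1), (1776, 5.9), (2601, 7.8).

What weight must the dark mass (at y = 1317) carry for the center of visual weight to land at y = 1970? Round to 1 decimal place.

Existing Σw = 20.2 (1.4 + 5.1 + 5.9 + 7.8); existing moment 1.4·1960 + 5.1·2463 + 5.9·1776 + 7.8·2601 = 46071.5.
Set Σw·y/Σw = 1970: (46071.5 + 1317w) = 1970·(20.2 + w).
Solving: w = (1970·20.2 − 46071.5) / (1317 − 1970) = -6277.5 / -653 ≈ 9.61.

w ≈ 9.6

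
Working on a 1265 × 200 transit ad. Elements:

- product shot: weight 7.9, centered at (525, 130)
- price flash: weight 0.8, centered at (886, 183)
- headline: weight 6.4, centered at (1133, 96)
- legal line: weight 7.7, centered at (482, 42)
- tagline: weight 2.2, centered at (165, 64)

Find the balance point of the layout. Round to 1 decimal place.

(647.3, 90.1)

Total weight = 7.9 + 0.8 + 6.4 + 7.7 + 2.2 = 25.0.
x-moment: 7.9·525 + 0.8·886 + 6.4·1133 + 7.7·482 + 2.2·165 = 16181.9; centroid 16181.9/25.0 ≈ 647.28.
y-moment: 7.9·130 + 0.8·183 + 6.4·96 + 7.7·42 + 2.2·64 = 2252.0; centroid 2252.0/25.0 ≈ 90.08.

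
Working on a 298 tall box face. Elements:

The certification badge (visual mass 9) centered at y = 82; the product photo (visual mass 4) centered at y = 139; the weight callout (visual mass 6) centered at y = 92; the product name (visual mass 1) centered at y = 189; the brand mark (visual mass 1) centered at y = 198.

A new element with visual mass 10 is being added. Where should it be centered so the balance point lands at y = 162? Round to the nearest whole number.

With the new element, Σw becomes 9 + 4 + 6 + 1 + 1 + 10 = 31.
Along y: (2233 + 10·y) / 31 = 162 (existing moment 9·82 + 4·139 + 6·92 + 1·189 + 1·198 = 2233) ⇒ y = (5022 − 2233) / 10 ≈ 278.90.

y ≈ 279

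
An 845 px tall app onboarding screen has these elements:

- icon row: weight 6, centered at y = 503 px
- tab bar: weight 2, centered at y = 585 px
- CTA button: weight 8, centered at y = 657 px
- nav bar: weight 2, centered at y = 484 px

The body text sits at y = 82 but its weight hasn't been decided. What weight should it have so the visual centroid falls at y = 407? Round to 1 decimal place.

Known weights sum to 6 + 2 + 8 + 2 = 18; their moment is 6·503 + 2·585 + 8·657 + 2·484 = 10412.
Set Σw·y/Σw = 407: (10412 + 82w) = 407·(18 + w).
So w = (407·18 − 10412)/(82 − 407) = -3086/-325 ≈ 9.50.

w ≈ 9.5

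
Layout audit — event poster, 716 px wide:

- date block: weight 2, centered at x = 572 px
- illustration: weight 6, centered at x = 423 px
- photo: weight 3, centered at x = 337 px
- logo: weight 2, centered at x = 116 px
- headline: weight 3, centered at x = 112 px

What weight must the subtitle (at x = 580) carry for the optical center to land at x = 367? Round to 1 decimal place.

w ≈ 2.9

Known weights sum to 2 + 6 + 3 + 2 + 3 = 16; their moment is 2·572 + 6·423 + 3·337 + 2·116 + 3·112 = 5261.
Set Σw·x/Σw = 367: (5261 + 580w) = 367·(16 + w).
Solving: w = (367·16 − 5261) / (580 − 367) = 611 / 213 ≈ 2.87.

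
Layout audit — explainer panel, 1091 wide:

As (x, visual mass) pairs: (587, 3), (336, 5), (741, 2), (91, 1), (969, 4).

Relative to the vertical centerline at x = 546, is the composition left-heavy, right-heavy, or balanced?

Weights sum to 3 + 5 + 2 + 1 + 4 = 15.
x: (3·587 + 5·336 + 2·741 + 1·91 + 4·969) / 15 = 8890 / 15 ≈ 592.67
592.7 lies right of the midline 546, so the layout is right-heavy.

right-heavy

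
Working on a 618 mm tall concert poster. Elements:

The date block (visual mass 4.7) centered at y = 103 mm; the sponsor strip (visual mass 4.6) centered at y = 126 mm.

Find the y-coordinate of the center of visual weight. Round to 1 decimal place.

y ≈ 114.4

Total weight = 4.7 + 4.6 = 9.3.
y-moment: 4.7·103 + 4.6·126 = 1063.7; centroid 1063.7/9.3 ≈ 114.38.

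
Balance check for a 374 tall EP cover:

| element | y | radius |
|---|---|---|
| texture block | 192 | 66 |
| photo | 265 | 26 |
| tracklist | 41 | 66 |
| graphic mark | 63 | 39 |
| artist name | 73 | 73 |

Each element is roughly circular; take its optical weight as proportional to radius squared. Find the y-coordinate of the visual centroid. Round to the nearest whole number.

r² weights: texture block 66² = 4356, photo 26² = 676, tracklist 66² = 4356, graphic mark 39² = 1521, artist name 73² = 5329. Total = 16238.
y: (4356·192 + 676·265 + 4356·41 + 1521·63 + 5329·73) / 16238 = 1678928 / 16238 ≈ 103.39

y ≈ 103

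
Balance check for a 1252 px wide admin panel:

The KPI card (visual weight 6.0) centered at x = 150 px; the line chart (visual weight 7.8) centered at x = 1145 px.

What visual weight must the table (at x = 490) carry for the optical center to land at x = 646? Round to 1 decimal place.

Known weights sum to 6.0 + 7.8 = 13.8; their moment is 6.0·150 + 7.8·1145 = 9831.0.
For the centroid to hit 646: (9831.0 + w·490) / (13.8 + w) = 646.
Solving: w = (646·13.8 − 9831.0) / (490 − 646) = -916.2 / -156 ≈ 5.87.

w ≈ 5.9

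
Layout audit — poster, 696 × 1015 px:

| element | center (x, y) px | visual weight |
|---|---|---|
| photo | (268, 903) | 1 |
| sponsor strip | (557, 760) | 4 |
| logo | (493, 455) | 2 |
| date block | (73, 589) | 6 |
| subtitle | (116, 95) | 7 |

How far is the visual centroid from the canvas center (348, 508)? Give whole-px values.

Σw = 1 + 4 + 2 + 6 + 7 = 20.
Σw·x = 1·268 + 4·557 + 2·493 + 6·73 + 7·116 = 4732, so x̄ = 4732/20 ≈ 236.60.
Σw·y = 1·903 + 4·760 + 2·455 + 6·589 + 7·95 = 9052, so ȳ = 9052/20 ≈ 452.60.
From (348, 508): dx = -111.40, dy = -55.40, so the distance is √(dx²+dy²) ≈ 124.42.

≈ 124 px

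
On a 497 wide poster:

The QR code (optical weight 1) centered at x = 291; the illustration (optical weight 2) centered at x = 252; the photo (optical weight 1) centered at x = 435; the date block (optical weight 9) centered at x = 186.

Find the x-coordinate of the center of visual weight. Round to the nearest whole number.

Weights sum to 1 + 2 + 1 + 9 = 13.
Σw·x = 1·291 + 2·252 + 1·435 + 9·186 = 2904, so x̄ = 2904/13 ≈ 223.38.

x ≈ 223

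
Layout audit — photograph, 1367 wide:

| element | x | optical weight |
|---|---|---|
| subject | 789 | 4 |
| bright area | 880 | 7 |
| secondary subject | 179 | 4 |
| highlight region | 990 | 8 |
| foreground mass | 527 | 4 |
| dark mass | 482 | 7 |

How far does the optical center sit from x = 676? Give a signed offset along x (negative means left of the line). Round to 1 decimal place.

Σw = 4 + 7 + 4 + 8 + 4 + 7 = 34.
x: moment 23434 / weight 34 ≈ 689.24
Against x = 676, that's 689.24 − 676 = 13.24.

≈ 13.2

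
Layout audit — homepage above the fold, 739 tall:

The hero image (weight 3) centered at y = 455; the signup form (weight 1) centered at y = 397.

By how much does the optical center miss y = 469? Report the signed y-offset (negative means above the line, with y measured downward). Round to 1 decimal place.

Total weight = 3 + 1 = 4.
Σw·y = 3·455 + 1·397 = 1762, so ȳ = 1762/4 ≈ 440.50.
Against y = 469, that's 440.50 − 469 = -28.50.

≈ -28.5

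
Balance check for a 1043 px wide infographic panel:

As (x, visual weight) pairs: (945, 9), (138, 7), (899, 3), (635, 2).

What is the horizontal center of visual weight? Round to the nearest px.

x ≈ 640

Σw = 9 + 7 + 3 + 2 = 21.
x: (9·945 + 7·138 + 3·899 + 2·635) / 21 = 13438 / 21 ≈ 639.90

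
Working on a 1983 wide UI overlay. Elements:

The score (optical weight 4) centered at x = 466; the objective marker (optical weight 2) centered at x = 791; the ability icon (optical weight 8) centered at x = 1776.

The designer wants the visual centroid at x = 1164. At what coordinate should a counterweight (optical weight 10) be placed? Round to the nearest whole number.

New total weight: (4 + 2 + 8) + 10 = 24.
x: need Σw·x = 24·1164 = 27936. Existing = 4·466 + 2·791 + 8·1776 = 17654. Remainder 10282 / 10 ≈ 1028.20.

x ≈ 1028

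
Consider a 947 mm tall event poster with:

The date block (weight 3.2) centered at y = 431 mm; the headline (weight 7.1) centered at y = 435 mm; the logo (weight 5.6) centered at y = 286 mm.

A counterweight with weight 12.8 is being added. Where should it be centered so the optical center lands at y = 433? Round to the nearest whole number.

With the counterweight, Σw becomes 3.2 + 7.1 + 5.6 + 12.8 = 28.7.
y: need Σw·y = 28.7·433 = 12427.1. Existing = 3.2·431 + 7.1·435 + 5.6·286 = 6069.3. Remainder 6357.8 / 12.8 ≈ 496.70.

y ≈ 497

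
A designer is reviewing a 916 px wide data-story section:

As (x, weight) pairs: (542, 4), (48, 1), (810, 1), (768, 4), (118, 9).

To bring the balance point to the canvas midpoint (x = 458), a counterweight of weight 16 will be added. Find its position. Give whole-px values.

With the counterweight, Σw becomes 4 + 1 + 1 + 4 + 9 + 16 = 35.
Along x: (7160 + 16·x) / 35 = 458 (existing moment 4·542 + 1·48 + 1·810 + 4·768 + 9·118 = 7160) ⇒ x = (16030 − 7160) / 16 ≈ 554.38.

x ≈ 554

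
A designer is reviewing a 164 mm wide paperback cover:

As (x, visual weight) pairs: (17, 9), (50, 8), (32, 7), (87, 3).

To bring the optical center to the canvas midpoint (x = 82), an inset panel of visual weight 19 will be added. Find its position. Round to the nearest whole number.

x ≈ 144

New total weight: (9 + 8 + 7 + 3) + 19 = 46.
Along x: (1038 + 19·x) / 46 = 82 (existing moment 9·17 + 8·50 + 7·32 + 3·87 = 1038) ⇒ x = (3772 − 1038) / 19 ≈ 143.89.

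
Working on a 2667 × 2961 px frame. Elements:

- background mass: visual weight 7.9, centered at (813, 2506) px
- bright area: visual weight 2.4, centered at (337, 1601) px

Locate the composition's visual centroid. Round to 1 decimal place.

Weights sum to 7.9 + 2.4 = 10.3.
Σw·x = 7.9·813 + 2.4·337 = 7231.5, so x̄ = 7231.5/10.3 ≈ 702.09.
Σw·y = 7.9·2506 + 2.4·1601 = 23639.8, so ȳ = 23639.8/10.3 ≈ 2295.13.

(702.1, 2295.1)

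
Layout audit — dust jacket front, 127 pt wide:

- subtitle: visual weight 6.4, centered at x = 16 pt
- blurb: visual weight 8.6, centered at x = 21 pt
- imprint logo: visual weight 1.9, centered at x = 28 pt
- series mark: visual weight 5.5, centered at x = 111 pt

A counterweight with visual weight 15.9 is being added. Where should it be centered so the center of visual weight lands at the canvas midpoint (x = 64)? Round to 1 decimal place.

x ≈ 94.6

After adding the counterweight, total weight = 6.4 + 8.6 + 1.9 + 5.5 + 15.9 = 38.3.
x: target moment 38.3×64 = 2451.2; current 6.4·16 + 8.6·21 + 1.9·28 + 5.5·111 = 946.7; the counterweight supplies 1504.5, so x = 1504.5/15.9 ≈ 94.62.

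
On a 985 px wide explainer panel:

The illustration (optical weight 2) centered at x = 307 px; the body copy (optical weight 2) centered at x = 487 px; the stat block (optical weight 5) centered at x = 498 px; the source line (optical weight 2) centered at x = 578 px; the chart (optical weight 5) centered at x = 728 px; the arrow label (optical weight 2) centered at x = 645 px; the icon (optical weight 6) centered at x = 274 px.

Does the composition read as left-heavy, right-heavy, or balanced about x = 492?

Σw = 2 + 2 + 5 + 2 + 5 + 2 + 6 = 24.
Σw·x = 11808; x̄ = 11808/24 ≈ 492.00.
The centroid 492.00 matches the midline at 492, so the layout is balanced.

balanced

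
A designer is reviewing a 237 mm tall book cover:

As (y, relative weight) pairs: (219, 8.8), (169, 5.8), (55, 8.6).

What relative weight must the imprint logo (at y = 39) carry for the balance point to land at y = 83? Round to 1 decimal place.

Fixed elements: Σw = 8.8 + 5.8 + 8.6 = 23.2, Σw·y = 8.8·219 + 5.8·169 + 8.6·55 = 3380.4.
Set Σw·y/Σw = 83: (3380.4 + 39w) = 83·(23.2 + w).
So w = (83·23.2 − 3380.4)/(39 − 83) = -1454.8/-44 ≈ 33.06.

w ≈ 33.1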